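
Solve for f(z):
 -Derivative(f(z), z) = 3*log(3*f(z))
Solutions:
 Integral(1/(log(_y) + log(3)), (_y, f(z)))/3 = C1 - z


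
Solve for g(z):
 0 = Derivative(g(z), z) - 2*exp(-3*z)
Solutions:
 g(z) = C1 - 2*exp(-3*z)/3


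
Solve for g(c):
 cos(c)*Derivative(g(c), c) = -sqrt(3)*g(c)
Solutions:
 g(c) = C1*(sin(c) - 1)^(sqrt(3)/2)/(sin(c) + 1)^(sqrt(3)/2)


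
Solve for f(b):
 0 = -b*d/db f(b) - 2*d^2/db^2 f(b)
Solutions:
 f(b) = C1 + C2*erf(b/2)


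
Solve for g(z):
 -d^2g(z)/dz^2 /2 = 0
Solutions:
 g(z) = C1 + C2*z


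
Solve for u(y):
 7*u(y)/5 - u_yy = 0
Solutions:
 u(y) = C1*exp(-sqrt(35)*y/5) + C2*exp(sqrt(35)*y/5)


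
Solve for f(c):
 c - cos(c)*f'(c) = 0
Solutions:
 f(c) = C1 + Integral(c/cos(c), c)


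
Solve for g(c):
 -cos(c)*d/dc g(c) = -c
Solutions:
 g(c) = C1 + Integral(c/cos(c), c)


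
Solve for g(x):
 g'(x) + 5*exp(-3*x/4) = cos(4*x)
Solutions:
 g(x) = C1 + sin(4*x)/4 + 20*exp(-3*x/4)/3


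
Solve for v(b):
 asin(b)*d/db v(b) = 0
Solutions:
 v(b) = C1


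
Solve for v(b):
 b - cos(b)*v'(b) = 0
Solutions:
 v(b) = C1 + Integral(b/cos(b), b)


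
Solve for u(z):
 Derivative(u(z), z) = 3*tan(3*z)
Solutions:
 u(z) = C1 - log(cos(3*z))


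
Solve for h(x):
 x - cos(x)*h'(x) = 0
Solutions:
 h(x) = C1 + Integral(x/cos(x), x)


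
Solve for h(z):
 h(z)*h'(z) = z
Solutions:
 h(z) = -sqrt(C1 + z^2)
 h(z) = sqrt(C1 + z^2)


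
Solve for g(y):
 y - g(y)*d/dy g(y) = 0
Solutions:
 g(y) = -sqrt(C1 + y^2)
 g(y) = sqrt(C1 + y^2)


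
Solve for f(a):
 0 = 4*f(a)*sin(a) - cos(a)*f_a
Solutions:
 f(a) = C1/cos(a)^4


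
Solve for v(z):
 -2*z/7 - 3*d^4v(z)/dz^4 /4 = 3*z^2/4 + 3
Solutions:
 v(z) = C1 + C2*z + C3*z^2 + C4*z^3 - z^6/360 - z^5/315 - z^4/6


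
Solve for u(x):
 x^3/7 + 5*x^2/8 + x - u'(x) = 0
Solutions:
 u(x) = C1 + x^4/28 + 5*x^3/24 + x^2/2


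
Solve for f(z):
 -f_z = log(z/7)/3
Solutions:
 f(z) = C1 - z*log(z)/3 + z/3 + z*log(7)/3


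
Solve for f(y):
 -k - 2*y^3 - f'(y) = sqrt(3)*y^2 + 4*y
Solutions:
 f(y) = C1 - k*y - y^4/2 - sqrt(3)*y^3/3 - 2*y^2


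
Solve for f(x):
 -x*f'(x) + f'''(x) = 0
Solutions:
 f(x) = C1 + Integral(C2*airyai(x) + C3*airybi(x), x)


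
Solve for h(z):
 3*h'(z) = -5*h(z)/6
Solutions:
 h(z) = C1*exp(-5*z/18)


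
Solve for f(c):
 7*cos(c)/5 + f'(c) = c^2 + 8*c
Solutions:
 f(c) = C1 + c^3/3 + 4*c^2 - 7*sin(c)/5


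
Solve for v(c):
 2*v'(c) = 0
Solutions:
 v(c) = C1


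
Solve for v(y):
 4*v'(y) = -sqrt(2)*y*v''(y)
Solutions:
 v(y) = C1 + C2*y^(1 - 2*sqrt(2))


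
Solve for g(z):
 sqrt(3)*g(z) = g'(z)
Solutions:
 g(z) = C1*exp(sqrt(3)*z)


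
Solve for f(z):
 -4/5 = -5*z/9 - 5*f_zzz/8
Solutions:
 f(z) = C1 + C2*z + C3*z^2 - z^4/27 + 16*z^3/75


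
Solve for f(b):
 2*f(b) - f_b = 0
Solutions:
 f(b) = C1*exp(2*b)


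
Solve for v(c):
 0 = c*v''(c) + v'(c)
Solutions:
 v(c) = C1 + C2*log(c)


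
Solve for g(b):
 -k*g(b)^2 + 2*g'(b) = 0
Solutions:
 g(b) = -2/(C1 + b*k)


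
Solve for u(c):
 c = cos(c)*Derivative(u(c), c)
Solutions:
 u(c) = C1 + Integral(c/cos(c), c)


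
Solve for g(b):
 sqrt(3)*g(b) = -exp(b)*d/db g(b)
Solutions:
 g(b) = C1*exp(sqrt(3)*exp(-b))


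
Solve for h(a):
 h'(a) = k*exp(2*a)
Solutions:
 h(a) = C1 + k*exp(2*a)/2


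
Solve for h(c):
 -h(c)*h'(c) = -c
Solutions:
 h(c) = -sqrt(C1 + c^2)
 h(c) = sqrt(C1 + c^2)


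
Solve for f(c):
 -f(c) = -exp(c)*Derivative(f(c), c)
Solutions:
 f(c) = C1*exp(-exp(-c))


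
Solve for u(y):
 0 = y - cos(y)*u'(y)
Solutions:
 u(y) = C1 + Integral(y/cos(y), y)


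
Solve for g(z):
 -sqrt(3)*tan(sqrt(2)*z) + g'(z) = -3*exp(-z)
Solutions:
 g(z) = C1 + sqrt(6)*log(tan(sqrt(2)*z)^2 + 1)/4 + 3*exp(-z)


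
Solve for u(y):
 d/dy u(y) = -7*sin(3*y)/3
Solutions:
 u(y) = C1 + 7*cos(3*y)/9


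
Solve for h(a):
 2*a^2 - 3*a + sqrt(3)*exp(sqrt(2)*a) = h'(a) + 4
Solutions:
 h(a) = C1 + 2*a^3/3 - 3*a^2/2 - 4*a + sqrt(6)*exp(sqrt(2)*a)/2


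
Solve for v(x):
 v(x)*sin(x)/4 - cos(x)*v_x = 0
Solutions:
 v(x) = C1/cos(x)^(1/4)


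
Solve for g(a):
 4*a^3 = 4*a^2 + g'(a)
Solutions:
 g(a) = C1 + a^4 - 4*a^3/3


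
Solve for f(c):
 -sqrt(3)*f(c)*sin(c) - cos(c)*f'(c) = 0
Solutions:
 f(c) = C1*cos(c)^(sqrt(3))


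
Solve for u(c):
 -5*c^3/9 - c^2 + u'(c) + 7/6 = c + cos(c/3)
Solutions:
 u(c) = C1 + 5*c^4/36 + c^3/3 + c^2/2 - 7*c/6 + 3*sin(c/3)


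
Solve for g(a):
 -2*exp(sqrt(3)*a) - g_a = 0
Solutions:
 g(a) = C1 - 2*sqrt(3)*exp(sqrt(3)*a)/3


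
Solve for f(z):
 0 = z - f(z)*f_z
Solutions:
 f(z) = -sqrt(C1 + z^2)
 f(z) = sqrt(C1 + z^2)


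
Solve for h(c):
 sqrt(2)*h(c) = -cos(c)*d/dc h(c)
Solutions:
 h(c) = C1*(sin(c) - 1)^(sqrt(2)/2)/(sin(c) + 1)^(sqrt(2)/2)


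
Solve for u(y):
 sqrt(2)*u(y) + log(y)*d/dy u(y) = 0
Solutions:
 u(y) = C1*exp(-sqrt(2)*Integral(1/log(y), y))


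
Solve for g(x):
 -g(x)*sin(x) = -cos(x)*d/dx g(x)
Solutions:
 g(x) = C1/cos(x)


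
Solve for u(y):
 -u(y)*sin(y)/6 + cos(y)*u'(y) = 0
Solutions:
 u(y) = C1/cos(y)^(1/6)


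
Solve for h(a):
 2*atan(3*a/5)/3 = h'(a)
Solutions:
 h(a) = C1 + 2*a*atan(3*a/5)/3 - 5*log(9*a^2 + 25)/9


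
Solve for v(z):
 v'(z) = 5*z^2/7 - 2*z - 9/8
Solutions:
 v(z) = C1 + 5*z^3/21 - z^2 - 9*z/8


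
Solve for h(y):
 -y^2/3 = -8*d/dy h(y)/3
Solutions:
 h(y) = C1 + y^3/24


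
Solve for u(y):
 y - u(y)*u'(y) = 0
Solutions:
 u(y) = -sqrt(C1 + y^2)
 u(y) = sqrt(C1 + y^2)


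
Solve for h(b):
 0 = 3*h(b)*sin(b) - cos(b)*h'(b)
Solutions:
 h(b) = C1/cos(b)^3


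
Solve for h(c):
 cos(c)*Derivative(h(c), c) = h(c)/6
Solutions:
 h(c) = C1*(sin(c) + 1)^(1/12)/(sin(c) - 1)^(1/12)


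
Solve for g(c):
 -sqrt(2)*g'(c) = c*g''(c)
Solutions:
 g(c) = C1 + C2*c^(1 - sqrt(2))


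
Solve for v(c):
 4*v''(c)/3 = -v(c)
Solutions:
 v(c) = C1*sin(sqrt(3)*c/2) + C2*cos(sqrt(3)*c/2)


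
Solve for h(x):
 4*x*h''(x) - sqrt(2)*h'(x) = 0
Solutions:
 h(x) = C1 + C2*x^(sqrt(2)/4 + 1)


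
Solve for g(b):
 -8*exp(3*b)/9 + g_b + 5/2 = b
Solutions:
 g(b) = C1 + b^2/2 - 5*b/2 + 8*exp(3*b)/27


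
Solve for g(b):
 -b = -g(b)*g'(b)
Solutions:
 g(b) = -sqrt(C1 + b^2)
 g(b) = sqrt(C1 + b^2)


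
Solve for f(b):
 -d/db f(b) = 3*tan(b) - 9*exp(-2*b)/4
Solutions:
 f(b) = C1 - 3*log(tan(b)^2 + 1)/2 - 9*exp(-2*b)/8


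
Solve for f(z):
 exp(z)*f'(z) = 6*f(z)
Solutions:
 f(z) = C1*exp(-6*exp(-z))


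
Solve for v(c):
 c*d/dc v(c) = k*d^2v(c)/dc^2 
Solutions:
 v(c) = C1 + C2*erf(sqrt(2)*c*sqrt(-1/k)/2)/sqrt(-1/k)


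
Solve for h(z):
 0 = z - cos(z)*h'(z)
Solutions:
 h(z) = C1 + Integral(z/cos(z), z)


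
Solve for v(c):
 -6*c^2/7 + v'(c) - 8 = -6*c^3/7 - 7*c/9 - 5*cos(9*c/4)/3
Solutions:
 v(c) = C1 - 3*c^4/14 + 2*c^3/7 - 7*c^2/18 + 8*c - 20*sin(9*c/4)/27


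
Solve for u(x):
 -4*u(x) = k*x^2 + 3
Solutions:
 u(x) = -k*x^2/4 - 3/4


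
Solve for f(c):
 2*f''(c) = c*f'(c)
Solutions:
 f(c) = C1 + C2*erfi(c/2)


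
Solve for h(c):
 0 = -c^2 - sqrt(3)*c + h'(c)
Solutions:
 h(c) = C1 + c^3/3 + sqrt(3)*c^2/2


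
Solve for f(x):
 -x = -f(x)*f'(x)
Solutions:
 f(x) = -sqrt(C1 + x^2)
 f(x) = sqrt(C1 + x^2)


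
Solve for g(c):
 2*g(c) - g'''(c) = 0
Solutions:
 g(c) = C3*exp(2^(1/3)*c) + (C1*sin(2^(1/3)*sqrt(3)*c/2) + C2*cos(2^(1/3)*sqrt(3)*c/2))*exp(-2^(1/3)*c/2)


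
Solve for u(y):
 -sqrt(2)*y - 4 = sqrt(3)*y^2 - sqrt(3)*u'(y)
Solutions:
 u(y) = C1 + y^3/3 + sqrt(6)*y^2/6 + 4*sqrt(3)*y/3


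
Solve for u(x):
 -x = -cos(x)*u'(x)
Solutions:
 u(x) = C1 + Integral(x/cos(x), x)


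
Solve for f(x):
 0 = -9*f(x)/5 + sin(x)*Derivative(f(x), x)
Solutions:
 f(x) = C1*(cos(x) - 1)^(9/10)/(cos(x) + 1)^(9/10)


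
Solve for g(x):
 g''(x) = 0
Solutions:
 g(x) = C1 + C2*x


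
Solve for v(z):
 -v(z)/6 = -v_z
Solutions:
 v(z) = C1*exp(z/6)


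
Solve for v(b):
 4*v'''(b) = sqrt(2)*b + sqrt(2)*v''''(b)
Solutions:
 v(b) = C1 + C2*b + C3*b^2 + C4*exp(2*sqrt(2)*b) + sqrt(2)*b^4/96 + b^3/48


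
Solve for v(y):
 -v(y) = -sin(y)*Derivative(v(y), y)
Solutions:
 v(y) = C1*sqrt(cos(y) - 1)/sqrt(cos(y) + 1)


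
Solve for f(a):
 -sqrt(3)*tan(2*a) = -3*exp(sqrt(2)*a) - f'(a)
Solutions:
 f(a) = C1 - 3*sqrt(2)*exp(sqrt(2)*a)/2 - sqrt(3)*log(cos(2*a))/2


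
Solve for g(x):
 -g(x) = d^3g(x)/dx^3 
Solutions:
 g(x) = C3*exp(-x) + (C1*sin(sqrt(3)*x/2) + C2*cos(sqrt(3)*x/2))*exp(x/2)


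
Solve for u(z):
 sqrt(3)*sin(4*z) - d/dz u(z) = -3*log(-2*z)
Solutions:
 u(z) = C1 + 3*z*log(-z) - 3*z + 3*z*log(2) - sqrt(3)*cos(4*z)/4


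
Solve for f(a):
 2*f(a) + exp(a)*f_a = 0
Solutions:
 f(a) = C1*exp(2*exp(-a))


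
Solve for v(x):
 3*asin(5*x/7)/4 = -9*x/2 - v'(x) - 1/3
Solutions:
 v(x) = C1 - 9*x^2/4 - 3*x*asin(5*x/7)/4 - x/3 - 3*sqrt(49 - 25*x^2)/20


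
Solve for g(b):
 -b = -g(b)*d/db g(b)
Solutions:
 g(b) = -sqrt(C1 + b^2)
 g(b) = sqrt(C1 + b^2)


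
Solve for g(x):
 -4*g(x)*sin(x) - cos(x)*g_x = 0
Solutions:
 g(x) = C1*cos(x)^4


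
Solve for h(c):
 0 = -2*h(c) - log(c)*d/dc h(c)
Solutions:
 h(c) = C1*exp(-2*Integral(1/log(c), c))


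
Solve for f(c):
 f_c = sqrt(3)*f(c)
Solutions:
 f(c) = C1*exp(sqrt(3)*c)


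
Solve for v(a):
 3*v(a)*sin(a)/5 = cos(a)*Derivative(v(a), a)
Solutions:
 v(a) = C1/cos(a)^(3/5)


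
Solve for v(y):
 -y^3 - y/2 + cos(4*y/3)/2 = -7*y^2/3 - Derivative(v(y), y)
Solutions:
 v(y) = C1 + y^4/4 - 7*y^3/9 + y^2/4 - 3*sin(4*y/3)/8


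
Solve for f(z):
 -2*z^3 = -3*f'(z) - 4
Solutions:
 f(z) = C1 + z^4/6 - 4*z/3


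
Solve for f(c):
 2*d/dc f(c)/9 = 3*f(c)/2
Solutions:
 f(c) = C1*exp(27*c/4)


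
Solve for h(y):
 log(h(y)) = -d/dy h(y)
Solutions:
 Integral(1/log(_y), (_y, h(y))) = C1 - y


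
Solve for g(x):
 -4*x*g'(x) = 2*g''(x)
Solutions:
 g(x) = C1 + C2*erf(x)


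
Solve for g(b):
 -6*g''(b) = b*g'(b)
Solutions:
 g(b) = C1 + C2*erf(sqrt(3)*b/6)


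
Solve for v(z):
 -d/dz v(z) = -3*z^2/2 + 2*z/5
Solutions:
 v(z) = C1 + z^3/2 - z^2/5


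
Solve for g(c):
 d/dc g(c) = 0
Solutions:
 g(c) = C1


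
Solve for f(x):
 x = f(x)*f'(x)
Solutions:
 f(x) = -sqrt(C1 + x^2)
 f(x) = sqrt(C1 + x^2)


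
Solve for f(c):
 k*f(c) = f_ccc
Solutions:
 f(c) = C1*exp(c*k^(1/3)) + C2*exp(c*k^(1/3)*(-1 + sqrt(3)*I)/2) + C3*exp(-c*k^(1/3)*(1 + sqrt(3)*I)/2)


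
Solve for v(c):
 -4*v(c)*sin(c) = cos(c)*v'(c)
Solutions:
 v(c) = C1*cos(c)^4


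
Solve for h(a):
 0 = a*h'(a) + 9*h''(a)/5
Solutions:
 h(a) = C1 + C2*erf(sqrt(10)*a/6)


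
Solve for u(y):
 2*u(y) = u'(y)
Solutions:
 u(y) = C1*exp(2*y)


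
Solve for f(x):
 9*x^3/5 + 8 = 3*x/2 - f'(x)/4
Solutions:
 f(x) = C1 - 9*x^4/5 + 3*x^2 - 32*x


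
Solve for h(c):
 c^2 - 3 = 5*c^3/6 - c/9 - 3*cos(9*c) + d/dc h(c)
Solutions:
 h(c) = C1 - 5*c^4/24 + c^3/3 + c^2/18 - 3*c + sin(9*c)/3


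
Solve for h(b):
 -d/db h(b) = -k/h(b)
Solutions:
 h(b) = -sqrt(C1 + 2*b*k)
 h(b) = sqrt(C1 + 2*b*k)


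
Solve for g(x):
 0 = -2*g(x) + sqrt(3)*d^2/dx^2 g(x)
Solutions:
 g(x) = C1*exp(-sqrt(2)*3^(3/4)*x/3) + C2*exp(sqrt(2)*3^(3/4)*x/3)


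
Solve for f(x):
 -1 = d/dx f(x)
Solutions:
 f(x) = C1 - x


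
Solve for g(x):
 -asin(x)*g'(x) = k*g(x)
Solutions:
 g(x) = C1*exp(-k*Integral(1/asin(x), x))


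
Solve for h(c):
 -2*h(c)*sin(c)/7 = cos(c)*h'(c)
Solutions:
 h(c) = C1*cos(c)^(2/7)


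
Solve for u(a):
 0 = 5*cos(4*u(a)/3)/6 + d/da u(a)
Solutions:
 5*a/6 - 3*log(sin(4*u(a)/3) - 1)/8 + 3*log(sin(4*u(a)/3) + 1)/8 = C1


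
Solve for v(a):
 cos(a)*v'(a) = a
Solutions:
 v(a) = C1 + Integral(a/cos(a), a)


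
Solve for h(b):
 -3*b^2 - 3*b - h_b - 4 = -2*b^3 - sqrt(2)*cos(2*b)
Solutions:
 h(b) = C1 + b^4/2 - b^3 - 3*b^2/2 - 4*b + sqrt(2)*sin(2*b)/2


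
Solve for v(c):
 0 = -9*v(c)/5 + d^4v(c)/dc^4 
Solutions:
 v(c) = C1*exp(-sqrt(3)*5^(3/4)*c/5) + C2*exp(sqrt(3)*5^(3/4)*c/5) + C3*sin(sqrt(3)*5^(3/4)*c/5) + C4*cos(sqrt(3)*5^(3/4)*c/5)


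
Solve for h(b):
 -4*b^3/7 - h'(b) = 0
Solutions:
 h(b) = C1 - b^4/7


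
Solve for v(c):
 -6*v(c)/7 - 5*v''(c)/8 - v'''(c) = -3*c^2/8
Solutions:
 v(c) = C1*exp(c*(-70 + 175*7^(1/3)/(288*sqrt(21611) + 42347)^(1/3) + 7^(2/3)*(288*sqrt(21611) + 42347)^(1/3))/336)*sin(sqrt(3)*7^(1/3)*c*(-7^(1/3)*(288*sqrt(21611) + 42347)^(1/3) + 175/(288*sqrt(21611) + 42347)^(1/3))/336) + C2*exp(c*(-70 + 175*7^(1/3)/(288*sqrt(21611) + 42347)^(1/3) + 7^(2/3)*(288*sqrt(21611) + 42347)^(1/3))/336)*cos(sqrt(3)*7^(1/3)*c*(-7^(1/3)*(288*sqrt(21611) + 42347)^(1/3) + 175/(288*sqrt(21611) + 42347)^(1/3))/336) + C3*exp(-c*(175*7^(1/3)/(288*sqrt(21611) + 42347)^(1/3) + 35 + 7^(2/3)*(288*sqrt(21611) + 42347)^(1/3))/168) + 7*c^2/16 - 245/384


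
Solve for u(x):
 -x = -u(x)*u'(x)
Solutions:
 u(x) = -sqrt(C1 + x^2)
 u(x) = sqrt(C1 + x^2)


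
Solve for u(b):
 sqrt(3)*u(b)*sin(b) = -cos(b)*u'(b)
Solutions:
 u(b) = C1*cos(b)^(sqrt(3))


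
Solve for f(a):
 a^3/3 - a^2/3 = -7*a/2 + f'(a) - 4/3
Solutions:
 f(a) = C1 + a^4/12 - a^3/9 + 7*a^2/4 + 4*a/3


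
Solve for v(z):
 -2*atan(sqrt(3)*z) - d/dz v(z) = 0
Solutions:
 v(z) = C1 - 2*z*atan(sqrt(3)*z) + sqrt(3)*log(3*z^2 + 1)/3


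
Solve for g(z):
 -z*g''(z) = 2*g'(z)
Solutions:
 g(z) = C1 + C2/z


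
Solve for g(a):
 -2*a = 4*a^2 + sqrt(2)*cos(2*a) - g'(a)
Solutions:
 g(a) = C1 + 4*a^3/3 + a^2 + sqrt(2)*sin(2*a)/2


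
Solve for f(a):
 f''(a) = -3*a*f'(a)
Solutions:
 f(a) = C1 + C2*erf(sqrt(6)*a/2)


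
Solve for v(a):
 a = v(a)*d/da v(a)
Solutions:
 v(a) = -sqrt(C1 + a^2)
 v(a) = sqrt(C1 + a^2)


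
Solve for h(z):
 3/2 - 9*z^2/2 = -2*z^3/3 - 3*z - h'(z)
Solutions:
 h(z) = C1 - z^4/6 + 3*z^3/2 - 3*z^2/2 - 3*z/2


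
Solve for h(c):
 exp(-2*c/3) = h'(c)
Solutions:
 h(c) = C1 - 3*exp(-2*c/3)/2


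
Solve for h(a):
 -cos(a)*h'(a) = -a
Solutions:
 h(a) = C1 + Integral(a/cos(a), a)


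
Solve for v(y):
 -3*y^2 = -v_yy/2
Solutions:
 v(y) = C1 + C2*y + y^4/2


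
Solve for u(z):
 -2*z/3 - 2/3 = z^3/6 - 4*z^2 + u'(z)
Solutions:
 u(z) = C1 - z^4/24 + 4*z^3/3 - z^2/3 - 2*z/3


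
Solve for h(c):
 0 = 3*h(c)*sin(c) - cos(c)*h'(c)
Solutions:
 h(c) = C1/cos(c)^3


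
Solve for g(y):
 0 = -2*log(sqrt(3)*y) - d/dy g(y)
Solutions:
 g(y) = C1 - 2*y*log(y) - y*log(3) + 2*y


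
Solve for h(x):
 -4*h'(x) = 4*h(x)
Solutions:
 h(x) = C1*exp(-x)


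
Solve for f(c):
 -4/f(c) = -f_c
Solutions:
 f(c) = -sqrt(C1 + 8*c)
 f(c) = sqrt(C1 + 8*c)


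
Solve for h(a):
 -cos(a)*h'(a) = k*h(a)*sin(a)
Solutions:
 h(a) = C1*exp(k*log(cos(a)))


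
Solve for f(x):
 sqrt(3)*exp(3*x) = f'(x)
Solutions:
 f(x) = C1 + sqrt(3)*exp(3*x)/3


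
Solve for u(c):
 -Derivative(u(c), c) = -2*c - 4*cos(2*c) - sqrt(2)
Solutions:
 u(c) = C1 + c^2 + sqrt(2)*c + 2*sin(2*c)


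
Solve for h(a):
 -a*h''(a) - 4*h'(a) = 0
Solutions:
 h(a) = C1 + C2/a^3


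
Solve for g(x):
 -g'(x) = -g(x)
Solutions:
 g(x) = C1*exp(x)


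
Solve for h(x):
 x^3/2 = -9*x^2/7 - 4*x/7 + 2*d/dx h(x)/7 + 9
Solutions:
 h(x) = C1 + 7*x^4/16 + 3*x^3/2 + x^2 - 63*x/2


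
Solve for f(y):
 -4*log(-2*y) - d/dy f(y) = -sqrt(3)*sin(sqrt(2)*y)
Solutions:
 f(y) = C1 - 4*y*log(-y) - 4*y*log(2) + 4*y - sqrt(6)*cos(sqrt(2)*y)/2


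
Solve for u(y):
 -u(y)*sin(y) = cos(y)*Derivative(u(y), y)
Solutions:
 u(y) = C1*cos(y)


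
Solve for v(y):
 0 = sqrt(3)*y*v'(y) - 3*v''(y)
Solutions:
 v(y) = C1 + C2*erfi(sqrt(2)*3^(3/4)*y/6)


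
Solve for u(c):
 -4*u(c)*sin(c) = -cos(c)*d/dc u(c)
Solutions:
 u(c) = C1/cos(c)^4


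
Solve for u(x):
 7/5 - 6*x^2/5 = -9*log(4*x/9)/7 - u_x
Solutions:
 u(x) = C1 + 2*x^3/5 - 9*x*log(x)/7 - 18*x*log(2)/7 - 4*x/35 + 18*x*log(3)/7


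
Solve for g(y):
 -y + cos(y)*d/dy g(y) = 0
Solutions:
 g(y) = C1 + Integral(y/cos(y), y)


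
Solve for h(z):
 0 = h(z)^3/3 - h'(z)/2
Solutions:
 h(z) = -sqrt(6)*sqrt(-1/(C1 + 2*z))/2
 h(z) = sqrt(6)*sqrt(-1/(C1 + 2*z))/2


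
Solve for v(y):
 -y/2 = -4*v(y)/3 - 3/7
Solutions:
 v(y) = 3*y/8 - 9/28


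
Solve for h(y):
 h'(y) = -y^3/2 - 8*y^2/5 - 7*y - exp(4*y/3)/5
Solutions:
 h(y) = C1 - y^4/8 - 8*y^3/15 - 7*y^2/2 - 3*exp(4*y/3)/20


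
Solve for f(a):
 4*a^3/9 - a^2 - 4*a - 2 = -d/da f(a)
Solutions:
 f(a) = C1 - a^4/9 + a^3/3 + 2*a^2 + 2*a


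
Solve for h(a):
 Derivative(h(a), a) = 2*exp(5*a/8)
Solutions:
 h(a) = C1 + 16*exp(5*a/8)/5


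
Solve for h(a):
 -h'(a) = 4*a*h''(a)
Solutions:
 h(a) = C1 + C2*a^(3/4)


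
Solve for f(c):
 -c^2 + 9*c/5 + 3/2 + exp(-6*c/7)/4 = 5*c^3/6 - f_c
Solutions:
 f(c) = C1 + 5*c^4/24 + c^3/3 - 9*c^2/10 - 3*c/2 + 7*exp(-6*c/7)/24


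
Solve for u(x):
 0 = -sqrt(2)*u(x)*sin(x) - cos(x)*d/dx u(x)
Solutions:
 u(x) = C1*cos(x)^(sqrt(2))


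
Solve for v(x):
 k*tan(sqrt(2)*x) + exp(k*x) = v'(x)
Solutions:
 v(x) = C1 - sqrt(2)*k*log(cos(sqrt(2)*x))/2 + Piecewise((exp(k*x)/k, Ne(k, 0)), (x, True))


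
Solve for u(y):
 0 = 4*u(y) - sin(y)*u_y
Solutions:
 u(y) = C1*(cos(y)^2 - 2*cos(y) + 1)/(cos(y)^2 + 2*cos(y) + 1)


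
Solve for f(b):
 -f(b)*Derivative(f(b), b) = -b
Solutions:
 f(b) = -sqrt(C1 + b^2)
 f(b) = sqrt(C1 + b^2)


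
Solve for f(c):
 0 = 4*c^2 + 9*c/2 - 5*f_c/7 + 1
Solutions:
 f(c) = C1 + 28*c^3/15 + 63*c^2/20 + 7*c/5


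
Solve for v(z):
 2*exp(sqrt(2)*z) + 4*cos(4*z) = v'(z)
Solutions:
 v(z) = C1 + sqrt(2)*exp(sqrt(2)*z) + sin(4*z)


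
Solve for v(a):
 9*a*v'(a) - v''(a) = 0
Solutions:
 v(a) = C1 + C2*erfi(3*sqrt(2)*a/2)


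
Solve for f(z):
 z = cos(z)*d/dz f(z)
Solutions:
 f(z) = C1 + Integral(z/cos(z), z)


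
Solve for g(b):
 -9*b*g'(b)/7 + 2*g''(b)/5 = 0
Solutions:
 g(b) = C1 + C2*erfi(3*sqrt(35)*b/14)


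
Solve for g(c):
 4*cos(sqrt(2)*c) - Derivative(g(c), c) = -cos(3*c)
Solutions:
 g(c) = C1 + sin(3*c)/3 + 2*sqrt(2)*sin(sqrt(2)*c)


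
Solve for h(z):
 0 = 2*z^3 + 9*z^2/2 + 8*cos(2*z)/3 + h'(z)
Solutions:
 h(z) = C1 - z^4/2 - 3*z^3/2 - 4*sin(2*z)/3


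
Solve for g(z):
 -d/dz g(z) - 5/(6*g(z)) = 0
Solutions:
 g(z) = -sqrt(C1 - 15*z)/3
 g(z) = sqrt(C1 - 15*z)/3


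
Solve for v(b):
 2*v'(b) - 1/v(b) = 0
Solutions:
 v(b) = -sqrt(C1 + b)
 v(b) = sqrt(C1 + b)


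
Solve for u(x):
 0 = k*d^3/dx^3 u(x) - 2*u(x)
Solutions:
 u(x) = C1*exp(2^(1/3)*x*(1/k)^(1/3)) + C2*exp(2^(1/3)*x*(-1 + sqrt(3)*I)*(1/k)^(1/3)/2) + C3*exp(-2^(1/3)*x*(1 + sqrt(3)*I)*(1/k)^(1/3)/2)


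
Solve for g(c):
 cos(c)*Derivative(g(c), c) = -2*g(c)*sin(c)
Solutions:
 g(c) = C1*cos(c)^2


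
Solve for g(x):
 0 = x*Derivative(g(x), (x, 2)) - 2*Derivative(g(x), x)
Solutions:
 g(x) = C1 + C2*x^3


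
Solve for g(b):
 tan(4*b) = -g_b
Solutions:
 g(b) = C1 + log(cos(4*b))/4


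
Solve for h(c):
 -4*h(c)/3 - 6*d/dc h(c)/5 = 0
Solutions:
 h(c) = C1*exp(-10*c/9)


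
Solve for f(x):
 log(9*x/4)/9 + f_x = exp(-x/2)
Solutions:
 f(x) = C1 - x*log(x)/9 + x*(-2*log(3) + 1 + 2*log(2))/9 - 2*exp(-x/2)


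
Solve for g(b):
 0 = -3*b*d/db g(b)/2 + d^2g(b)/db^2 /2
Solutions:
 g(b) = C1 + C2*erfi(sqrt(6)*b/2)


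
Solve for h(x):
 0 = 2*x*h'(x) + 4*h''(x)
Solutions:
 h(x) = C1 + C2*erf(x/2)


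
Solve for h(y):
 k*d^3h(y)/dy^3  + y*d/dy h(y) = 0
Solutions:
 h(y) = C1 + Integral(C2*airyai(y*(-1/k)^(1/3)) + C3*airybi(y*(-1/k)^(1/3)), y)


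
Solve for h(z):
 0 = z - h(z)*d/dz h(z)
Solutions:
 h(z) = -sqrt(C1 + z^2)
 h(z) = sqrt(C1 + z^2)


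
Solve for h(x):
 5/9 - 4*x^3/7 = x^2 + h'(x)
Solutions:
 h(x) = C1 - x^4/7 - x^3/3 + 5*x/9


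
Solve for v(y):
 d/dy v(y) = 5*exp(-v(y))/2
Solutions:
 v(y) = log(C1 + 5*y/2)


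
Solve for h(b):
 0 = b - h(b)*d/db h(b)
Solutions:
 h(b) = -sqrt(C1 + b^2)
 h(b) = sqrt(C1 + b^2)


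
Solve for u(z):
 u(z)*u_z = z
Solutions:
 u(z) = -sqrt(C1 + z^2)
 u(z) = sqrt(C1 + z^2)


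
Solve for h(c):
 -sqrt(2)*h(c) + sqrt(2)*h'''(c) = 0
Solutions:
 h(c) = C3*exp(c) + (C1*sin(sqrt(3)*c/2) + C2*cos(sqrt(3)*c/2))*exp(-c/2)


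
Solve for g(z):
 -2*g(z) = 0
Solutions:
 g(z) = 0


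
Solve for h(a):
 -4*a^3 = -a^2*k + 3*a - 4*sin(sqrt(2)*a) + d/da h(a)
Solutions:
 h(a) = C1 - a^4 + a^3*k/3 - 3*a^2/2 - 2*sqrt(2)*cos(sqrt(2)*a)


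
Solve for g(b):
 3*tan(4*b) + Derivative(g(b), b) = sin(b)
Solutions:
 g(b) = C1 + 3*log(cos(4*b))/4 - cos(b)


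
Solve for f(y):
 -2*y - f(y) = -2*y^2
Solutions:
 f(y) = 2*y*(y - 1)


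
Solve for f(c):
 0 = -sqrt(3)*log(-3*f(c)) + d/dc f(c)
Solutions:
 -sqrt(3)*Integral(1/(log(-_y) + log(3)), (_y, f(c)))/3 = C1 - c


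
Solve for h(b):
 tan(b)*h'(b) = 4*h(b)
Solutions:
 h(b) = C1*sin(b)^4


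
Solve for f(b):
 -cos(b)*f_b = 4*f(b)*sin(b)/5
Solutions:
 f(b) = C1*cos(b)^(4/5)


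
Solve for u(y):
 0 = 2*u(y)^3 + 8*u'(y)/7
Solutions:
 u(y) = -sqrt(2)*sqrt(-1/(C1 - 7*y))
 u(y) = sqrt(2)*sqrt(-1/(C1 - 7*y))


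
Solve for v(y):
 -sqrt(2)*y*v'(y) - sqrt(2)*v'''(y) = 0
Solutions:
 v(y) = C1 + Integral(C2*airyai(-y) + C3*airybi(-y), y)


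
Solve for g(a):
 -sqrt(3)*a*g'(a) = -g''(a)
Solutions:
 g(a) = C1 + C2*erfi(sqrt(2)*3^(1/4)*a/2)


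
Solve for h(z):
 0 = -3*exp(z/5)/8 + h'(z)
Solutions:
 h(z) = C1 + 15*exp(z/5)/8


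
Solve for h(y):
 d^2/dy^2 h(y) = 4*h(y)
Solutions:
 h(y) = C1*exp(-2*y) + C2*exp(2*y)


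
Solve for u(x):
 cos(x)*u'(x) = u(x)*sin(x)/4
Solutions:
 u(x) = C1/cos(x)^(1/4)


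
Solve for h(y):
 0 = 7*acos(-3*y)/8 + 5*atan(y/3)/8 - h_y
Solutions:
 h(y) = C1 + 7*y*acos(-3*y)/8 + 5*y*atan(y/3)/8 + 7*sqrt(1 - 9*y^2)/24 - 15*log(y^2 + 9)/16


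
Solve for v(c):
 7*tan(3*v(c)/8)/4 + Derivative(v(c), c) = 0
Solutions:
 v(c) = -8*asin(C1*exp(-21*c/32))/3 + 8*pi/3
 v(c) = 8*asin(C1*exp(-21*c/32))/3


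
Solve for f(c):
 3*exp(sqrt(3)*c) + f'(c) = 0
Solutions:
 f(c) = C1 - sqrt(3)*exp(sqrt(3)*c)


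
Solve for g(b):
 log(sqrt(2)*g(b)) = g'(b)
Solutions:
 -2*Integral(1/(2*log(_y) + log(2)), (_y, g(b))) = C1 - b


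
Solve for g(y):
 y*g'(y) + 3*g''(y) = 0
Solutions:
 g(y) = C1 + C2*erf(sqrt(6)*y/6)


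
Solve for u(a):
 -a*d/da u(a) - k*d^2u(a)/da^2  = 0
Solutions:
 u(a) = C1 + C2*sqrt(k)*erf(sqrt(2)*a*sqrt(1/k)/2)


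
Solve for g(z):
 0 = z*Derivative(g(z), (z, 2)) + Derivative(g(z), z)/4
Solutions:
 g(z) = C1 + C2*z^(3/4)


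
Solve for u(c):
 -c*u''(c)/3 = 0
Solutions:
 u(c) = C1 + C2*c


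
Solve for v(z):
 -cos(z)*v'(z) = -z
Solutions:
 v(z) = C1 + Integral(z/cos(z), z)


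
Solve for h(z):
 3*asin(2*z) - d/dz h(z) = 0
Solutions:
 h(z) = C1 + 3*z*asin(2*z) + 3*sqrt(1 - 4*z^2)/2


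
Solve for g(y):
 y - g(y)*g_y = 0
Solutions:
 g(y) = -sqrt(C1 + y^2)
 g(y) = sqrt(C1 + y^2)


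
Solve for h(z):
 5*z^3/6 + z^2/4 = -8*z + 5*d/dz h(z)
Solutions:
 h(z) = C1 + z^4/24 + z^3/60 + 4*z^2/5


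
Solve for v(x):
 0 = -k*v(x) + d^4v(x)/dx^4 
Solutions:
 v(x) = C1*exp(-k^(1/4)*x) + C2*exp(k^(1/4)*x) + C3*exp(-I*k^(1/4)*x) + C4*exp(I*k^(1/4)*x)


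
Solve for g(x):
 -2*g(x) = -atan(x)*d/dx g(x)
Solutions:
 g(x) = C1*exp(2*Integral(1/atan(x), x))


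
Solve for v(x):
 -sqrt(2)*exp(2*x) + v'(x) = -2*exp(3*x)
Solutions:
 v(x) = C1 - 2*exp(3*x)/3 + sqrt(2)*exp(2*x)/2


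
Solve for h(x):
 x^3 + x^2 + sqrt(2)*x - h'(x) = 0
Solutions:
 h(x) = C1 + x^4/4 + x^3/3 + sqrt(2)*x^2/2


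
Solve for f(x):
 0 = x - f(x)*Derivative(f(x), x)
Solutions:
 f(x) = -sqrt(C1 + x^2)
 f(x) = sqrt(C1 + x^2)


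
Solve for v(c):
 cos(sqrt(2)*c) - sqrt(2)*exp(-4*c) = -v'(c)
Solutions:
 v(c) = C1 - sqrt(2)*sin(sqrt(2)*c)/2 - sqrt(2)*exp(-4*c)/4


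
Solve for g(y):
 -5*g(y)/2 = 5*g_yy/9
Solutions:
 g(y) = C1*sin(3*sqrt(2)*y/2) + C2*cos(3*sqrt(2)*y/2)


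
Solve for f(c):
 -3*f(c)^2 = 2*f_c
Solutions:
 f(c) = 2/(C1 + 3*c)


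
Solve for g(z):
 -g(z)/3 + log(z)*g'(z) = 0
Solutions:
 g(z) = C1*exp(Integral(1/log(z), z)/3)


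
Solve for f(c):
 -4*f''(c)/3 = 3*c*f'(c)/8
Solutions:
 f(c) = C1 + C2*erf(3*c/8)


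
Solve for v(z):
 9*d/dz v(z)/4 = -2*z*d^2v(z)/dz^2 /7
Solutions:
 v(z) = C1 + C2/z^(55/8)


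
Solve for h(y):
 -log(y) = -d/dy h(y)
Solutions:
 h(y) = C1 + y*log(y) - y


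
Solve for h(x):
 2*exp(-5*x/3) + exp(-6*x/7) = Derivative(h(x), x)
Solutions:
 h(x) = C1 - 6*exp(-5*x/3)/5 - 7*exp(-6*x/7)/6


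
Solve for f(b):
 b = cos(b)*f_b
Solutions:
 f(b) = C1 + Integral(b/cos(b), b)


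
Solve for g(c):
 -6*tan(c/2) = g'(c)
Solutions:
 g(c) = C1 + 12*log(cos(c/2))


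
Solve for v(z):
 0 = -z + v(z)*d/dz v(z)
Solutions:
 v(z) = -sqrt(C1 + z^2)
 v(z) = sqrt(C1 + z^2)


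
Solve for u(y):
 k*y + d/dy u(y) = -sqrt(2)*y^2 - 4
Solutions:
 u(y) = C1 - k*y^2/2 - sqrt(2)*y^3/3 - 4*y


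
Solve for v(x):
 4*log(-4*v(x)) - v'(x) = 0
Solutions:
 -Integral(1/(log(-_y) + 2*log(2)), (_y, v(x)))/4 = C1 - x


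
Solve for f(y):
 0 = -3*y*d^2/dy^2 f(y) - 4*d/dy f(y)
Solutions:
 f(y) = C1 + C2/y^(1/3)


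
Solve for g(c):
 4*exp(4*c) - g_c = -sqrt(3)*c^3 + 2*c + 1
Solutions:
 g(c) = C1 + sqrt(3)*c^4/4 - c^2 - c + exp(4*c)


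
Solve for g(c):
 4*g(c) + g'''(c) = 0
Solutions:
 g(c) = C3*exp(-2^(2/3)*c) + (C1*sin(2^(2/3)*sqrt(3)*c/2) + C2*cos(2^(2/3)*sqrt(3)*c/2))*exp(2^(2/3)*c/2)


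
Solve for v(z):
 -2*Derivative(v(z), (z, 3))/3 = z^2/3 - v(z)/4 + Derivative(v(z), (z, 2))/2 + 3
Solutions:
 v(z) = C1*exp(-z*((2*sqrt(30) + 11)^(-1/3) + 2 + (2*sqrt(30) + 11)^(1/3))/8)*sin(sqrt(3)*z*(-(2*sqrt(30) + 11)^(1/3) + (2*sqrt(30) + 11)^(-1/3))/8) + C2*exp(-z*((2*sqrt(30) + 11)^(-1/3) + 2 + (2*sqrt(30) + 11)^(1/3))/8)*cos(sqrt(3)*z*(-(2*sqrt(30) + 11)^(1/3) + (2*sqrt(30) + 11)^(-1/3))/8) + C3*exp(z*(-1 + (2*sqrt(30) + 11)^(-1/3) + (2*sqrt(30) + 11)^(1/3))/4) + 4*z^2/3 + 52/3


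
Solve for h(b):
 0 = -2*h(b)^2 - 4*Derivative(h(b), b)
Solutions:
 h(b) = 2/(C1 + b)


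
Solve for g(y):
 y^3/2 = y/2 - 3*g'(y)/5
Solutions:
 g(y) = C1 - 5*y^4/24 + 5*y^2/12


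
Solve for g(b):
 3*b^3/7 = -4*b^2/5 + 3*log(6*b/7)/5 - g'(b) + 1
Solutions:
 g(b) = C1 - 3*b^4/28 - 4*b^3/15 + 3*b*log(b)/5 - 3*b*log(7)/5 + 2*b/5 + 3*b*log(6)/5


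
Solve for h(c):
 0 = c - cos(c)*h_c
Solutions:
 h(c) = C1 + Integral(c/cos(c), c)


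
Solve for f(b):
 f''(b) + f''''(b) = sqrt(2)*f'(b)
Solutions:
 f(b) = C1 + C2*exp(-2^(1/6)*3^(1/3)*b*(-2*3^(1/3)/(9 + sqrt(87))^(1/3) + 2^(2/3)*(9 + sqrt(87))^(1/3))/12)*sin(6^(1/6)*b*(6/(9 + sqrt(87))^(1/3) + 6^(2/3)*(9 + sqrt(87))^(1/3))/12) + C3*exp(-2^(1/6)*3^(1/3)*b*(-2*3^(1/3)/(9 + sqrt(87))^(1/3) + 2^(2/3)*(9 + sqrt(87))^(1/3))/12)*cos(6^(1/6)*b*(6/(9 + sqrt(87))^(1/3) + 6^(2/3)*(9 + sqrt(87))^(1/3))/12) + C4*exp(2^(1/6)*3^(1/3)*b*(-2*3^(1/3)/(9 + sqrt(87))^(1/3) + 2^(2/3)*(9 + sqrt(87))^(1/3))/6)


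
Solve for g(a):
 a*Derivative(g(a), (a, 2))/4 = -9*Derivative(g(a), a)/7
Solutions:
 g(a) = C1 + C2/a^(29/7)


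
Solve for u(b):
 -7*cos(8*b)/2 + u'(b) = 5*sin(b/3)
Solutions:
 u(b) = C1 + 7*sin(8*b)/16 - 15*cos(b/3)


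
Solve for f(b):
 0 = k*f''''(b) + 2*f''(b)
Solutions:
 f(b) = C1 + C2*b + C3*exp(-sqrt(2)*b*sqrt(-1/k)) + C4*exp(sqrt(2)*b*sqrt(-1/k))


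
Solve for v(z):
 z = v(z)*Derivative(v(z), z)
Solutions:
 v(z) = -sqrt(C1 + z^2)
 v(z) = sqrt(C1 + z^2)


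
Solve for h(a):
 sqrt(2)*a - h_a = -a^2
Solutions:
 h(a) = C1 + a^3/3 + sqrt(2)*a^2/2


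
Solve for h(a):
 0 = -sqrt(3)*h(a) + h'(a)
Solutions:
 h(a) = C1*exp(sqrt(3)*a)


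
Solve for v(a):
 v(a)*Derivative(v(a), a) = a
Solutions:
 v(a) = -sqrt(C1 + a^2)
 v(a) = sqrt(C1 + a^2)


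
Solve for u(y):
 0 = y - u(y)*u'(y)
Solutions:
 u(y) = -sqrt(C1 + y^2)
 u(y) = sqrt(C1 + y^2)


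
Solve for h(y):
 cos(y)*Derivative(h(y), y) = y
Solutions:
 h(y) = C1 + Integral(y/cos(y), y)


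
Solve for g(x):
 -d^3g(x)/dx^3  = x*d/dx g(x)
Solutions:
 g(x) = C1 + Integral(C2*airyai(-x) + C3*airybi(-x), x)


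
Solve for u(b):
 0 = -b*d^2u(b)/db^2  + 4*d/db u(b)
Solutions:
 u(b) = C1 + C2*b^5


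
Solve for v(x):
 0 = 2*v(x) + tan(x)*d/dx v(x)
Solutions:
 v(x) = C1/sin(x)^2


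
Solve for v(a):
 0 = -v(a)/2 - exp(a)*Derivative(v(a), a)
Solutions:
 v(a) = C1*exp(exp(-a)/2)


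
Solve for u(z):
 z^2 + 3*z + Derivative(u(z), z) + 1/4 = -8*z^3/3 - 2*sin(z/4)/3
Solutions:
 u(z) = C1 - 2*z^4/3 - z^3/3 - 3*z^2/2 - z/4 + 8*cos(z/4)/3


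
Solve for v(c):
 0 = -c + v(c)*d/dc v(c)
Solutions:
 v(c) = -sqrt(C1 + c^2)
 v(c) = sqrt(C1 + c^2)


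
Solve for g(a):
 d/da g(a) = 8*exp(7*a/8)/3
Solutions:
 g(a) = C1 + 64*exp(7*a/8)/21


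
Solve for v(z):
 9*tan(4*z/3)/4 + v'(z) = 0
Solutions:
 v(z) = C1 + 27*log(cos(4*z/3))/16


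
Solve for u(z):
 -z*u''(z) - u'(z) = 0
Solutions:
 u(z) = C1 + C2*log(z)


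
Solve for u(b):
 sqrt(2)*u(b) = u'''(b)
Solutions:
 u(b) = C3*exp(2^(1/6)*b) + (C1*sin(2^(1/6)*sqrt(3)*b/2) + C2*cos(2^(1/6)*sqrt(3)*b/2))*exp(-2^(1/6)*b/2)


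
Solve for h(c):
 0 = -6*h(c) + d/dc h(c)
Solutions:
 h(c) = C1*exp(6*c)


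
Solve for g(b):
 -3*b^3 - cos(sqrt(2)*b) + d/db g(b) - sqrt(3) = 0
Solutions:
 g(b) = C1 + 3*b^4/4 + sqrt(3)*b + sqrt(2)*sin(sqrt(2)*b)/2


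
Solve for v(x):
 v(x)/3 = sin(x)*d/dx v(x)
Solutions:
 v(x) = C1*(cos(x) - 1)^(1/6)/(cos(x) + 1)^(1/6)


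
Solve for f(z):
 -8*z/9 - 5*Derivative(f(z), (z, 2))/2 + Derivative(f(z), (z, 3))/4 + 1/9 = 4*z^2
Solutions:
 f(z) = C1 + C2*z + C3*exp(10*z) - 2*z^4/15 - 76*z^3/675 - 13*z^2/1125


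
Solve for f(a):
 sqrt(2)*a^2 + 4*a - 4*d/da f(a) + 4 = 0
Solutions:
 f(a) = C1 + sqrt(2)*a^3/12 + a^2/2 + a


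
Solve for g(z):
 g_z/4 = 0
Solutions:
 g(z) = C1


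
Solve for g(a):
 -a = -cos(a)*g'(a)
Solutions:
 g(a) = C1 + Integral(a/cos(a), a)


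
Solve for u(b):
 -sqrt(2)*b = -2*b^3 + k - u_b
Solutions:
 u(b) = C1 - b^4/2 + sqrt(2)*b^2/2 + b*k


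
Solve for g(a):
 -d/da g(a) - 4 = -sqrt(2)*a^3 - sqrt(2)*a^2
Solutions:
 g(a) = C1 + sqrt(2)*a^4/4 + sqrt(2)*a^3/3 - 4*a


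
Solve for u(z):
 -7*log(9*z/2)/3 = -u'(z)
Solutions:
 u(z) = C1 + 7*z*log(z)/3 - 7*z/3 - 7*z*log(2)/3 + 14*z*log(3)/3


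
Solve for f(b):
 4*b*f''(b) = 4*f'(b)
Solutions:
 f(b) = C1 + C2*b^2


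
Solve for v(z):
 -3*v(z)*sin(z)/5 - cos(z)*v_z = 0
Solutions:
 v(z) = C1*cos(z)^(3/5)


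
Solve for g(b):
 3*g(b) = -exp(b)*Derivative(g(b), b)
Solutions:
 g(b) = C1*exp(3*exp(-b))


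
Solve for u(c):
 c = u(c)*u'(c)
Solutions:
 u(c) = -sqrt(C1 + c^2)
 u(c) = sqrt(C1 + c^2)


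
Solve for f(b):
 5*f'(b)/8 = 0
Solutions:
 f(b) = C1


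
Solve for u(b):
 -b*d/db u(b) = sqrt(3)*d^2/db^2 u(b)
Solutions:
 u(b) = C1 + C2*erf(sqrt(2)*3^(3/4)*b/6)


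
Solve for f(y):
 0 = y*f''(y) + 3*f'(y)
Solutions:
 f(y) = C1 + C2/y^2


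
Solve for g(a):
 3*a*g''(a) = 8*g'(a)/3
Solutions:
 g(a) = C1 + C2*a^(17/9)


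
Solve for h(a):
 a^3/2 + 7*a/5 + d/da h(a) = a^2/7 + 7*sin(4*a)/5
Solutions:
 h(a) = C1 - a^4/8 + a^3/21 - 7*a^2/10 - 7*cos(4*a)/20


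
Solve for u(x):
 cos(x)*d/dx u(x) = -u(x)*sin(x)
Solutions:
 u(x) = C1*cos(x)


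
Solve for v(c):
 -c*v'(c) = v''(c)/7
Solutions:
 v(c) = C1 + C2*erf(sqrt(14)*c/2)


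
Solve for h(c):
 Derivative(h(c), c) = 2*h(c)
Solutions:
 h(c) = C1*exp(2*c)


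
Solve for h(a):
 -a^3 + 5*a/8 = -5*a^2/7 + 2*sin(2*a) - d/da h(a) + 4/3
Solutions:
 h(a) = C1 + a^4/4 - 5*a^3/21 - 5*a^2/16 + 4*a/3 - cos(2*a)


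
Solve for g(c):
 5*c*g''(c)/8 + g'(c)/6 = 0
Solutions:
 g(c) = C1 + C2*c^(11/15)


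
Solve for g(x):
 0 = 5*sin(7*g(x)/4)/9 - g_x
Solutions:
 -5*x/9 + 2*log(cos(7*g(x)/4) - 1)/7 - 2*log(cos(7*g(x)/4) + 1)/7 = C1


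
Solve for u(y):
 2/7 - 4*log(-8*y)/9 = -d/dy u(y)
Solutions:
 u(y) = C1 + 4*y*log(-y)/9 + 2*y*(-23 + 42*log(2))/63


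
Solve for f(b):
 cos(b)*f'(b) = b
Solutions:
 f(b) = C1 + Integral(b/cos(b), b)


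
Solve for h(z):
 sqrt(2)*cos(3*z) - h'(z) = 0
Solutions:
 h(z) = C1 + sqrt(2)*sin(3*z)/3


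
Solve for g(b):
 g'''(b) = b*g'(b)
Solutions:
 g(b) = C1 + Integral(C2*airyai(b) + C3*airybi(b), b)


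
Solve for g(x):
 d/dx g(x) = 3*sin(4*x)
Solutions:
 g(x) = C1 - 3*cos(4*x)/4


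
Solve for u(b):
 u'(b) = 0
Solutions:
 u(b) = C1


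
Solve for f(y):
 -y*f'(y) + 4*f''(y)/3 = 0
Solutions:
 f(y) = C1 + C2*erfi(sqrt(6)*y/4)


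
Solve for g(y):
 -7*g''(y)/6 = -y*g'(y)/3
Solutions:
 g(y) = C1 + C2*erfi(sqrt(7)*y/7)


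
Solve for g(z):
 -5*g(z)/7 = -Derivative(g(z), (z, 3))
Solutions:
 g(z) = C3*exp(5^(1/3)*7^(2/3)*z/7) + (C1*sin(sqrt(3)*5^(1/3)*7^(2/3)*z/14) + C2*cos(sqrt(3)*5^(1/3)*7^(2/3)*z/14))*exp(-5^(1/3)*7^(2/3)*z/14)


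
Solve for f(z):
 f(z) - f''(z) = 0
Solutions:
 f(z) = C1*exp(-z) + C2*exp(z)


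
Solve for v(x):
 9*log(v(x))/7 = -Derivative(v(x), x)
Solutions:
 Integral(1/log(_y), (_y, v(x))) = C1 - 9*x/7


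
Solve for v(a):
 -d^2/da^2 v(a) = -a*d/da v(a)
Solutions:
 v(a) = C1 + C2*erfi(sqrt(2)*a/2)


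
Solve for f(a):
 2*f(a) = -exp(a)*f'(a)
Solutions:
 f(a) = C1*exp(2*exp(-a))


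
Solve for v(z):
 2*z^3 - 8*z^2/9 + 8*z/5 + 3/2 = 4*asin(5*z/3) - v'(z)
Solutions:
 v(z) = C1 - z^4/2 + 8*z^3/27 - 4*z^2/5 + 4*z*asin(5*z/3) - 3*z/2 + 4*sqrt(9 - 25*z^2)/5


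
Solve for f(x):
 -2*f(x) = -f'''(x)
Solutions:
 f(x) = C3*exp(2^(1/3)*x) + (C1*sin(2^(1/3)*sqrt(3)*x/2) + C2*cos(2^(1/3)*sqrt(3)*x/2))*exp(-2^(1/3)*x/2)


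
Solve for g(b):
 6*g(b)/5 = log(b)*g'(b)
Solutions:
 g(b) = C1*exp(6*Integral(1/log(b), b)/5)


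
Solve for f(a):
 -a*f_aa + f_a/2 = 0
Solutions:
 f(a) = C1 + C2*a^(3/2)


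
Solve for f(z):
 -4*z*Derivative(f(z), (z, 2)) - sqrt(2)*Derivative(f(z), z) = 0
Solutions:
 f(z) = C1 + C2*z^(1 - sqrt(2)/4)


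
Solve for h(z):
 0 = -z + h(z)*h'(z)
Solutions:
 h(z) = -sqrt(C1 + z^2)
 h(z) = sqrt(C1 + z^2)


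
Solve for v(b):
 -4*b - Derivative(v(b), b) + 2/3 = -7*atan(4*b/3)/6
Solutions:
 v(b) = C1 - 2*b^2 + 7*b*atan(4*b/3)/6 + 2*b/3 - 7*log(16*b^2 + 9)/16


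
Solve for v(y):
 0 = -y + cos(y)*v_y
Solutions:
 v(y) = C1 + Integral(y/cos(y), y)


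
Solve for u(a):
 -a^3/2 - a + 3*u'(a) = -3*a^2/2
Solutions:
 u(a) = C1 + a^4/24 - a^3/6 + a^2/6


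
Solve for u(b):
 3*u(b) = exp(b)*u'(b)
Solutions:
 u(b) = C1*exp(-3*exp(-b))


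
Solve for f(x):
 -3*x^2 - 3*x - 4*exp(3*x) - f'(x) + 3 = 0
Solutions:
 f(x) = C1 - x^3 - 3*x^2/2 + 3*x - 4*exp(3*x)/3


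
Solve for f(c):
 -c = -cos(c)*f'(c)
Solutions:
 f(c) = C1 + Integral(c/cos(c), c)


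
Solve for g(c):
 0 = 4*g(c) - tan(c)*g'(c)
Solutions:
 g(c) = C1*sin(c)^4


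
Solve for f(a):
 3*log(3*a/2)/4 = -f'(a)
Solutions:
 f(a) = C1 - 3*a*log(a)/4 - 3*a*log(3)/4 + 3*a*log(2)/4 + 3*a/4


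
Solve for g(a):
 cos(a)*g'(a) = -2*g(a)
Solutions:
 g(a) = C1*(sin(a) - 1)/(sin(a) + 1)


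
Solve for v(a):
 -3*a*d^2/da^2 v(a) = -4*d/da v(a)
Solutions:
 v(a) = C1 + C2*a^(7/3)


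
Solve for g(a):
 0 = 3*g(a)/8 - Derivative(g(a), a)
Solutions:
 g(a) = C1*exp(3*a/8)


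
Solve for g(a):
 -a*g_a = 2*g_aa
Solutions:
 g(a) = C1 + C2*erf(a/2)


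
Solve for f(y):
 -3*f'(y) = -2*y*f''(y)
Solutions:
 f(y) = C1 + C2*y^(5/2)


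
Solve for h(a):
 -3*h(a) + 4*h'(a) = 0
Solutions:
 h(a) = C1*exp(3*a/4)


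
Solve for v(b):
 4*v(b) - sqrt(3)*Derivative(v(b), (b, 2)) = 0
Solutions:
 v(b) = C1*exp(-2*3^(3/4)*b/3) + C2*exp(2*3^(3/4)*b/3)


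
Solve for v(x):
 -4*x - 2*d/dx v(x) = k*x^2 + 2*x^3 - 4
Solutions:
 v(x) = C1 - k*x^3/6 - x^4/4 - x^2 + 2*x


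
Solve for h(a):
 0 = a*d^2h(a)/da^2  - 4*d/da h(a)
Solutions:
 h(a) = C1 + C2*a^5


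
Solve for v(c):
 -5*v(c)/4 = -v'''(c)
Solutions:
 v(c) = C3*exp(10^(1/3)*c/2) + (C1*sin(10^(1/3)*sqrt(3)*c/4) + C2*cos(10^(1/3)*sqrt(3)*c/4))*exp(-10^(1/3)*c/4)


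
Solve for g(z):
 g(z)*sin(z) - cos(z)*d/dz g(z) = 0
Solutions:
 g(z) = C1/cos(z)


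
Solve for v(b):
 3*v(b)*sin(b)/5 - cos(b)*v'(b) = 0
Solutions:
 v(b) = C1/cos(b)^(3/5)


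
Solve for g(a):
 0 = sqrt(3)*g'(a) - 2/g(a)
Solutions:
 g(a) = -sqrt(C1 + 12*sqrt(3)*a)/3
 g(a) = sqrt(C1 + 12*sqrt(3)*a)/3


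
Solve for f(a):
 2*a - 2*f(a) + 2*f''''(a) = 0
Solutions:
 f(a) = C1*exp(-a) + C2*exp(a) + C3*sin(a) + C4*cos(a) + a


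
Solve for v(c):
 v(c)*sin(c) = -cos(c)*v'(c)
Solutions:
 v(c) = C1*cos(c)


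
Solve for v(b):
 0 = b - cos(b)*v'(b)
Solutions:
 v(b) = C1 + Integral(b/cos(b), b)


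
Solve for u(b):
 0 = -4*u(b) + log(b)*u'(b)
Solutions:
 u(b) = C1*exp(4*Integral(1/log(b), b))


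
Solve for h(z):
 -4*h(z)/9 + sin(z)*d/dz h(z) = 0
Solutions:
 h(z) = C1*(cos(z) - 1)^(2/9)/(cos(z) + 1)^(2/9)


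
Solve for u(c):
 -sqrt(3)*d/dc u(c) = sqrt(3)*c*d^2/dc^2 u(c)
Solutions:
 u(c) = C1 + C2*log(c)


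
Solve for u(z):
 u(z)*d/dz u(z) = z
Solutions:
 u(z) = -sqrt(C1 + z^2)
 u(z) = sqrt(C1 + z^2)


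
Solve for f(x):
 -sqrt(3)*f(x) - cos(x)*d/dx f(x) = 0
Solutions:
 f(x) = C1*(sin(x) - 1)^(sqrt(3)/2)/(sin(x) + 1)^(sqrt(3)/2)


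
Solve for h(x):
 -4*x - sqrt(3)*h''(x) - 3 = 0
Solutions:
 h(x) = C1 + C2*x - 2*sqrt(3)*x^3/9 - sqrt(3)*x^2/2


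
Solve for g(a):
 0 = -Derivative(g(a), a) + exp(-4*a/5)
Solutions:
 g(a) = C1 - 5*exp(-4*a/5)/4


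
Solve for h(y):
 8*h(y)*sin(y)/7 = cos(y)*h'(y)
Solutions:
 h(y) = C1/cos(y)^(8/7)


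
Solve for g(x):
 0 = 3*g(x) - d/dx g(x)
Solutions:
 g(x) = C1*exp(3*x)


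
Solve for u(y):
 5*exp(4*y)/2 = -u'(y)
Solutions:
 u(y) = C1 - 5*exp(4*y)/8


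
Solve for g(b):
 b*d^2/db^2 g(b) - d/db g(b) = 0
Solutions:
 g(b) = C1 + C2*b^2


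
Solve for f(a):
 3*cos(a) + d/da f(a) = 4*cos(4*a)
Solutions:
 f(a) = C1 - 3*sin(a) + sin(4*a)


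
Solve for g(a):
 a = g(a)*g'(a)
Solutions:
 g(a) = -sqrt(C1 + a^2)
 g(a) = sqrt(C1 + a^2)


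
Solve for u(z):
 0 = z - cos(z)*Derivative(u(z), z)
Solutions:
 u(z) = C1 + Integral(z/cos(z), z)


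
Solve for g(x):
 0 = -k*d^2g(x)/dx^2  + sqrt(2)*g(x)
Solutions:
 g(x) = C1*exp(-2^(1/4)*x*sqrt(1/k)) + C2*exp(2^(1/4)*x*sqrt(1/k))


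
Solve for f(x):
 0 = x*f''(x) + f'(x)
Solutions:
 f(x) = C1 + C2*log(x)


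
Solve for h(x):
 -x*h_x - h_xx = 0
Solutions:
 h(x) = C1 + C2*erf(sqrt(2)*x/2)


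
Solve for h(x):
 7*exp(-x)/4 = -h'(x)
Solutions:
 h(x) = C1 + 7*exp(-x)/4


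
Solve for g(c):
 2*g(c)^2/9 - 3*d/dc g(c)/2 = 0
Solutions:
 g(c) = -27/(C1 + 4*c)


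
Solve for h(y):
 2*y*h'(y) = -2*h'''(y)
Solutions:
 h(y) = C1 + Integral(C2*airyai(-y) + C3*airybi(-y), y)


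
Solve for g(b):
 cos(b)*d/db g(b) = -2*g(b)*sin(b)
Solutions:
 g(b) = C1*cos(b)^2


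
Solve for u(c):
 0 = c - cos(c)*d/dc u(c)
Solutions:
 u(c) = C1 + Integral(c/cos(c), c)


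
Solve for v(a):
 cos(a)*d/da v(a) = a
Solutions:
 v(a) = C1 + Integral(a/cos(a), a)


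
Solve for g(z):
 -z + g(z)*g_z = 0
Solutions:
 g(z) = -sqrt(C1 + z^2)
 g(z) = sqrt(C1 + z^2)
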